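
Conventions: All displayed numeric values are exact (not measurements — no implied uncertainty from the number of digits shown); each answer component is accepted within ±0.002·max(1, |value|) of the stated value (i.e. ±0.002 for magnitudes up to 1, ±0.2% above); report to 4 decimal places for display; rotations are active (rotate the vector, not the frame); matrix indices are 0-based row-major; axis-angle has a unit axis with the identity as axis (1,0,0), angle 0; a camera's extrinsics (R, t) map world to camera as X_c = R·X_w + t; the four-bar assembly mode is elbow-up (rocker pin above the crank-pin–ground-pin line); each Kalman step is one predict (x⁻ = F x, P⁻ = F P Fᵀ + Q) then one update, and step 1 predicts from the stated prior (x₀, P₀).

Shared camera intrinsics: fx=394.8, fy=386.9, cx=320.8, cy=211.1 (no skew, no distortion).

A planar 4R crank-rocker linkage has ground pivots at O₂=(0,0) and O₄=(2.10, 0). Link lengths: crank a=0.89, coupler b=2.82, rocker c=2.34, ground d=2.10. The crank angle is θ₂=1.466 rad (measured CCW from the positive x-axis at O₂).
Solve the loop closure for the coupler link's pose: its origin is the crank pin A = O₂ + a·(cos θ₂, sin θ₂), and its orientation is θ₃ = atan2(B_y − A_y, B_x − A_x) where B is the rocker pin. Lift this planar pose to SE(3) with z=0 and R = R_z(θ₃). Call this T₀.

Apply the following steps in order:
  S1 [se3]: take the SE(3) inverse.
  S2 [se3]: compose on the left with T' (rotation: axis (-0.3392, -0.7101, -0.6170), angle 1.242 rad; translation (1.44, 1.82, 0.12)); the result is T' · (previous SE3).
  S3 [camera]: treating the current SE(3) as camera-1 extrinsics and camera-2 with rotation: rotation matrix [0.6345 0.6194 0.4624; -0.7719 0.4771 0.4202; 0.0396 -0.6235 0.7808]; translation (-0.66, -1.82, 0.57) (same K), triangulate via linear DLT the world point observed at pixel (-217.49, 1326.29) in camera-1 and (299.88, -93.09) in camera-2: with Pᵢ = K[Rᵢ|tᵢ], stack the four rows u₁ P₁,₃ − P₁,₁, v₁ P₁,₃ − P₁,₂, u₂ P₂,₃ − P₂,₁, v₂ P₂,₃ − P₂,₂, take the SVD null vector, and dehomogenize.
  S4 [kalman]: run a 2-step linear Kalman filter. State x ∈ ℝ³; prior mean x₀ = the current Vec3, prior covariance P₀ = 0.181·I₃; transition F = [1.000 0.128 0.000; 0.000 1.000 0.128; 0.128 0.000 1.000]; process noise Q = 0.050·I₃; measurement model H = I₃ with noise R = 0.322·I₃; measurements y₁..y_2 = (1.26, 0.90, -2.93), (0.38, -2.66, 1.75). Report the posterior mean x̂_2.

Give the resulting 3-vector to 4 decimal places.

result = (0.5318, -0.9951, 0.4983)

source (fourbar_fk): coupler pose = R=[0.8651 -0.5016 0.0000; 0.5016 0.8651 0.0000; 0.0000 0.0000 1.0000], t=(0.0931, 0.8851, 0.0000)
after S1 (invert_se3): R=[0.8651 0.5016 0.0000; -0.5016 0.8651 0.0000; 0.0000 0.0000 1.0000], t=(-0.5245, -0.7190, 0.0000)
after S2 (compose_se3): R=[-0.0280 0.8473 -0.5304; -0.6973 0.3636 0.6177; 0.7162 0.3871 0.5807], t=(0.6926, 1.5631, -0.2893)
after S3 (triangulate): (0.4690, -0.8543, 1.6518)
after S4 (kf_track): (0.5318, -0.9951, 0.4983)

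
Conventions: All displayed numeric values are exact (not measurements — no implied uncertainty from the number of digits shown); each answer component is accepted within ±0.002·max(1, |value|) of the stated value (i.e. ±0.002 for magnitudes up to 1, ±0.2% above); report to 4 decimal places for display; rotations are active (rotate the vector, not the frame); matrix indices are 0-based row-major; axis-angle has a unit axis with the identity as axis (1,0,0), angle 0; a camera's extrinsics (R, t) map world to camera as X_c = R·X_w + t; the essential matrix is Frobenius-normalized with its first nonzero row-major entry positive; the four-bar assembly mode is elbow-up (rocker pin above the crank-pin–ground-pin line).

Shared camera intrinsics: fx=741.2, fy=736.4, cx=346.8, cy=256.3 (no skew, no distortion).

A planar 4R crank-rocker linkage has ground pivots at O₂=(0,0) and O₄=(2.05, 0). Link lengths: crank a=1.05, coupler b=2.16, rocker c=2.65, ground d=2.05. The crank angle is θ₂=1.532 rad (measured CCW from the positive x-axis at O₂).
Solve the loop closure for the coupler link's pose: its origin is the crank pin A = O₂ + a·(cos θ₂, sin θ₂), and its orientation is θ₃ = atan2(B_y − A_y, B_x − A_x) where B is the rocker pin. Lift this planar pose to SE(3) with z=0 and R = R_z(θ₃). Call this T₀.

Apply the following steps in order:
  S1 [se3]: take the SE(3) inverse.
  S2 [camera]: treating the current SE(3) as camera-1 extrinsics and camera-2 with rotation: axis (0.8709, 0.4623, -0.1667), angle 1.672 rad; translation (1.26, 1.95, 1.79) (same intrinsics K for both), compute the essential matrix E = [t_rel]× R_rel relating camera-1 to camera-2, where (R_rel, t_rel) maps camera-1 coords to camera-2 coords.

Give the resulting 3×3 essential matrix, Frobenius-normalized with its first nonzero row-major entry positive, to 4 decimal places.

source (fourbar_fk): coupler pose = R=[0.6956 -0.7185 0.0000; 0.7185 0.6956 0.0000; 0.0000 0.0000 1.0000], t=(0.0407, 1.0492, 0.0000)
after S1 (invert_se3): R=[0.6956 0.7185 0.0000; -0.7185 0.6956 -0.0000; 0.0000 0.0000 1.0000], t=(-0.7821, -0.7005, 0.0000)
after S2 (essential): [0.0871 -0.4321 -0.4244; -0.4040 0.3996 -0.1674; 0.2636 -0.0025 0.4529]

matrix = [0.0871 -0.4321 -0.4244; -0.4040 0.3996 -0.1674; 0.2636 -0.0025 0.4529]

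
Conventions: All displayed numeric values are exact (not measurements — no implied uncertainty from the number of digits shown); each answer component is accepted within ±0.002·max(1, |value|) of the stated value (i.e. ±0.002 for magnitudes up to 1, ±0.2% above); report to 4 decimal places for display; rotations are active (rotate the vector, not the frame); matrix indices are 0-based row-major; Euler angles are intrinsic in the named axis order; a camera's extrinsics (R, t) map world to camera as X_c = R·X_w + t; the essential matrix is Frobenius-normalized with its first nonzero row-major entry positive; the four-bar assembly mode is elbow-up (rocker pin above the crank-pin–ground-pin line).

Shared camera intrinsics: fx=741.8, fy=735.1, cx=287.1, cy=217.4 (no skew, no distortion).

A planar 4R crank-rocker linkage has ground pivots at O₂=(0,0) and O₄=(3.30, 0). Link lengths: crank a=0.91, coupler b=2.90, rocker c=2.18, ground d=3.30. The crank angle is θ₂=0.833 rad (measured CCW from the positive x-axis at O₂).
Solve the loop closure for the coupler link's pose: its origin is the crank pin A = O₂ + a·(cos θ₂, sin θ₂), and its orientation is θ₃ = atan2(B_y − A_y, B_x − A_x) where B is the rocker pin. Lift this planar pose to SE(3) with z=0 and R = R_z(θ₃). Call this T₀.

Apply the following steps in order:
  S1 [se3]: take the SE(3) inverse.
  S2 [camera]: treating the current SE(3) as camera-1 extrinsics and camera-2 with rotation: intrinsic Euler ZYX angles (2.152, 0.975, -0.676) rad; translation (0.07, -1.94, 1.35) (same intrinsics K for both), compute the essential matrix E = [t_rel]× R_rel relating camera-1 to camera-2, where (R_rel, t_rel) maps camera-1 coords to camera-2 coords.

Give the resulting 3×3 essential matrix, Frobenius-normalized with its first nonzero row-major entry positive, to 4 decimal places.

matrix = [0.6078 0.0942 -0.3310; -0.1815 -0.0146 -0.1124; -0.3010 0.0032 -0.6130]

source (fourbar_fk): coupler pose = R=[0.8565 -0.5162 0.0000; 0.5162 0.8565 0.0000; 0.0000 0.0000 1.0000], t=(0.6121, 0.6734, 0.0000)
after S1 (invert_se3): R=[0.8565 0.5162 0.0000; -0.5162 0.8565 0.0000; 0.0000 0.0000 1.0000], t=(-0.8719, -0.2607, 0.0000)
after S2 (essential): [0.6078 0.0942 -0.3310; -0.1815 -0.0146 -0.1124; -0.3010 0.0032 -0.6130]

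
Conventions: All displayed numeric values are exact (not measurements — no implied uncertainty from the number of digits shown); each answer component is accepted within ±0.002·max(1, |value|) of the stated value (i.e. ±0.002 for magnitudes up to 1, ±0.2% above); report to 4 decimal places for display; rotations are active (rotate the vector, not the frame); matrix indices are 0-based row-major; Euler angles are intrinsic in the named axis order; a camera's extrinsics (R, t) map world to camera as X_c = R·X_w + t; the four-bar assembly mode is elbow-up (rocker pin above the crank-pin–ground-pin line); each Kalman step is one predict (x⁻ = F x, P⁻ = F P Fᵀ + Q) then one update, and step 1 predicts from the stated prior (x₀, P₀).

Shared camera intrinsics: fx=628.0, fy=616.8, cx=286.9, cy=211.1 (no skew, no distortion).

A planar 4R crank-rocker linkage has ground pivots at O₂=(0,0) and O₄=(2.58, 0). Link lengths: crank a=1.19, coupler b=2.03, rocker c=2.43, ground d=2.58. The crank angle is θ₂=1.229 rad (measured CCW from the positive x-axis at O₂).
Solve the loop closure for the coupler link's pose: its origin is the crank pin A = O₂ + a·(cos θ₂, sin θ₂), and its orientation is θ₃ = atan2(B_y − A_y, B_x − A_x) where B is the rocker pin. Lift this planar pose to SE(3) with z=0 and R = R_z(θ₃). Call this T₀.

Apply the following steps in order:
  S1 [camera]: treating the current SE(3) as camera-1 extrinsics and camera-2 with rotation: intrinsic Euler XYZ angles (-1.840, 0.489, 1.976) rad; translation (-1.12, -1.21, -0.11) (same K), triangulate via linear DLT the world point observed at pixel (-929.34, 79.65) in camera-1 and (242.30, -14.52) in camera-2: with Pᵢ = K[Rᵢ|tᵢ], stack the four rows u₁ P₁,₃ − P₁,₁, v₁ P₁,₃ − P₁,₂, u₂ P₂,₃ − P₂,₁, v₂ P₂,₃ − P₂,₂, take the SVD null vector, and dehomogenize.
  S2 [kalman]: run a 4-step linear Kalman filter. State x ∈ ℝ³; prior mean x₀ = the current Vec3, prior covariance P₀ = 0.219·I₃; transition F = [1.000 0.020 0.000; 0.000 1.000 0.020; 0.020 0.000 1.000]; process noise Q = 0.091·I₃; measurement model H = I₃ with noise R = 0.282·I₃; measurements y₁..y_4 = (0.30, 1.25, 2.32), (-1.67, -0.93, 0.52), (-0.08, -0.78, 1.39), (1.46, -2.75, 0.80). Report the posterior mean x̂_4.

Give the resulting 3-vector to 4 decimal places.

result = (0.2140, -1.3717, 1.0040)

source (fourbar_fk): coupler pose = R=[0.7917 -0.6109 0.0000; 0.6109 0.7917 0.0000; 0.0000 0.0000 1.0000], t=(0.3989, 1.1212, 0.0000)
after S1 (triangulate): (-1.9968, -0.0366, 0.5988)
after S2 (kf_track): (0.2140, -1.3717, 1.0040)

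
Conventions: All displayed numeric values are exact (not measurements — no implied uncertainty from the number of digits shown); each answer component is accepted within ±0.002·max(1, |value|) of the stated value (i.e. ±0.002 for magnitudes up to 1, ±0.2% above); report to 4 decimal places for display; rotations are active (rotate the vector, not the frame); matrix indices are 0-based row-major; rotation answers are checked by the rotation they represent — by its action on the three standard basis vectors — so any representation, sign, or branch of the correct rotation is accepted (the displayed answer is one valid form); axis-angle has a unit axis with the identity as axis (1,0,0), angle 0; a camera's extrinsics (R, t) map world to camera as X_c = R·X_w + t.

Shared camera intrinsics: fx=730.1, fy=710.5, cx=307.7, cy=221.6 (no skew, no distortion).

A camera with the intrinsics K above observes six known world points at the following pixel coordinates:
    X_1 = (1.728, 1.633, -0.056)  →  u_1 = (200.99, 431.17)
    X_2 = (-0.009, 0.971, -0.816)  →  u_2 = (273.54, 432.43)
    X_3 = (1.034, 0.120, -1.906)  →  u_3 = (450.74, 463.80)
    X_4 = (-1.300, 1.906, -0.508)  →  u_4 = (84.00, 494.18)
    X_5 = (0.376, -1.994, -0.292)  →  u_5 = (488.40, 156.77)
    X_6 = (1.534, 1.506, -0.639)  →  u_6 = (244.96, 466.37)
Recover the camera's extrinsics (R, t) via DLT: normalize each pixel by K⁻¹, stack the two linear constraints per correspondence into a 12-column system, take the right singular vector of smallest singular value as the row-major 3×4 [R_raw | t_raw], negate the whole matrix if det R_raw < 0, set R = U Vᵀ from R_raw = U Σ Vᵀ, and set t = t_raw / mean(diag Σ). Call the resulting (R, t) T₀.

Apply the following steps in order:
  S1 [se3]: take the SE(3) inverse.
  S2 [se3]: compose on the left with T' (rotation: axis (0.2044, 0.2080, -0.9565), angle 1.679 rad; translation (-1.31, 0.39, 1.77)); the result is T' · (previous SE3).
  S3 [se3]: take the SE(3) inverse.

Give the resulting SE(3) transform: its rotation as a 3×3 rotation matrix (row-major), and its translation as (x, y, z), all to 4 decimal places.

rotation (matrix) = ((-0.7265, 0.2289, -0.6479), (0.6544, -0.0572, -0.7540), (-0.2096, -0.9718, -0.1082)), translation = (0.0058, 2.6442, 6.1655)

source (pnp_recover): camera pose = R=[0.1123 -0.7277 -0.6767; 0.3306 0.6695 -0.6651; 0.9371 -0.1490 0.3158], t=(-0.1001, 0.4300, 5.8696)
after S1 (invert_se3): R=[0.1123 0.3306 0.9371; -0.7277 0.6695 -0.1490; -0.6767 -0.6651 0.3158], t=(-5.6312, 0.5140, -1.6350)
after S2 (compose_se3): R=[-0.7265 0.6544 -0.2096; 0.2289 -0.0572 -0.9718; -0.6479 -0.7540 -0.1082], t=(-0.4338, 6.1415, 2.6645)
after S3 (invert_se3): R=[-0.7265 0.2289 -0.6479; 0.6544 -0.0572 -0.7540; -0.2096 -0.9718 -0.1082], t=(0.0058, 2.6442, 6.1655)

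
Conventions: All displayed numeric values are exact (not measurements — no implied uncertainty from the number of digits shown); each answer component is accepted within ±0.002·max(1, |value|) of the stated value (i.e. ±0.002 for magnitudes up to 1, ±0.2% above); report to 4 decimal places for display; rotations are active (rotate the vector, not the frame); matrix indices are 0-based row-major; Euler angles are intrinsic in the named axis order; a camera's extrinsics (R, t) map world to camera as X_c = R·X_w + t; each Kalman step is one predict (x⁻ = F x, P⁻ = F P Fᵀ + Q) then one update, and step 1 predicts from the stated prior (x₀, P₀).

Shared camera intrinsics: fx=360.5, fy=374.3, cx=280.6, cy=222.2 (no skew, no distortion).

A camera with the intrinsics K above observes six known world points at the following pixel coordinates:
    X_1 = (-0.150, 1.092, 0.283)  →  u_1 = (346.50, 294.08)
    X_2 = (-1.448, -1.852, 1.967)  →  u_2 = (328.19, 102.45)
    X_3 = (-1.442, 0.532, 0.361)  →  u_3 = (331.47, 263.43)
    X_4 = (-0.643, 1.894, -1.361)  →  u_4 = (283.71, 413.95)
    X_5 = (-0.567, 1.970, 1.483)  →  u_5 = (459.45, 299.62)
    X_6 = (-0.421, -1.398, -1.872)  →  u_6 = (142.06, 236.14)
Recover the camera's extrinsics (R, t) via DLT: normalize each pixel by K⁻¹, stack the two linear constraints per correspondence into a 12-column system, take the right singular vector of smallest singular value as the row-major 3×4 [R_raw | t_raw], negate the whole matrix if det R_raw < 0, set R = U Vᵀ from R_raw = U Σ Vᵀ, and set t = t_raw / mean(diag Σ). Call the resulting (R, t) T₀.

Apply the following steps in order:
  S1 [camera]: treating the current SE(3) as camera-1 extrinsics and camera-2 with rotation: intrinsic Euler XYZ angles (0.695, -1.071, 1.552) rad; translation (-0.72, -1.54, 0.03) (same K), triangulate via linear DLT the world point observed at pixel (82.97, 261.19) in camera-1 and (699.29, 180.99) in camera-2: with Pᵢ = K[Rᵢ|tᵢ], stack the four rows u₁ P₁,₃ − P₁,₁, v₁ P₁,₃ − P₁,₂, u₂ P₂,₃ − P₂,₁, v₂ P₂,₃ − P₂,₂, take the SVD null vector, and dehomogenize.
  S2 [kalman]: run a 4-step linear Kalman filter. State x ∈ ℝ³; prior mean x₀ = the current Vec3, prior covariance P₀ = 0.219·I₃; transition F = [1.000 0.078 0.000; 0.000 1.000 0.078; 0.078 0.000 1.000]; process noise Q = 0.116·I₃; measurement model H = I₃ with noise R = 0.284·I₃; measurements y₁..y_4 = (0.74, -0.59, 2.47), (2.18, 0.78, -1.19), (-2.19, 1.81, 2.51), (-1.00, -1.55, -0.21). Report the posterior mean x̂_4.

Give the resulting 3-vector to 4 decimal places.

source (pnp_recover): camera pose = R=[-0.1856 0.5431 0.8189; -0.1988 0.7954 -0.5726; -0.9623 -0.2691 -0.0396], t=(0.0101, 0.1701, 4.8812)
after S1 (triangulate): (1.6445, -0.5233, -1.6386)
after S2 (kf_track): (-0.5452, -0.2453, 0.4484)

result = (-0.5452, -0.2453, 0.4484)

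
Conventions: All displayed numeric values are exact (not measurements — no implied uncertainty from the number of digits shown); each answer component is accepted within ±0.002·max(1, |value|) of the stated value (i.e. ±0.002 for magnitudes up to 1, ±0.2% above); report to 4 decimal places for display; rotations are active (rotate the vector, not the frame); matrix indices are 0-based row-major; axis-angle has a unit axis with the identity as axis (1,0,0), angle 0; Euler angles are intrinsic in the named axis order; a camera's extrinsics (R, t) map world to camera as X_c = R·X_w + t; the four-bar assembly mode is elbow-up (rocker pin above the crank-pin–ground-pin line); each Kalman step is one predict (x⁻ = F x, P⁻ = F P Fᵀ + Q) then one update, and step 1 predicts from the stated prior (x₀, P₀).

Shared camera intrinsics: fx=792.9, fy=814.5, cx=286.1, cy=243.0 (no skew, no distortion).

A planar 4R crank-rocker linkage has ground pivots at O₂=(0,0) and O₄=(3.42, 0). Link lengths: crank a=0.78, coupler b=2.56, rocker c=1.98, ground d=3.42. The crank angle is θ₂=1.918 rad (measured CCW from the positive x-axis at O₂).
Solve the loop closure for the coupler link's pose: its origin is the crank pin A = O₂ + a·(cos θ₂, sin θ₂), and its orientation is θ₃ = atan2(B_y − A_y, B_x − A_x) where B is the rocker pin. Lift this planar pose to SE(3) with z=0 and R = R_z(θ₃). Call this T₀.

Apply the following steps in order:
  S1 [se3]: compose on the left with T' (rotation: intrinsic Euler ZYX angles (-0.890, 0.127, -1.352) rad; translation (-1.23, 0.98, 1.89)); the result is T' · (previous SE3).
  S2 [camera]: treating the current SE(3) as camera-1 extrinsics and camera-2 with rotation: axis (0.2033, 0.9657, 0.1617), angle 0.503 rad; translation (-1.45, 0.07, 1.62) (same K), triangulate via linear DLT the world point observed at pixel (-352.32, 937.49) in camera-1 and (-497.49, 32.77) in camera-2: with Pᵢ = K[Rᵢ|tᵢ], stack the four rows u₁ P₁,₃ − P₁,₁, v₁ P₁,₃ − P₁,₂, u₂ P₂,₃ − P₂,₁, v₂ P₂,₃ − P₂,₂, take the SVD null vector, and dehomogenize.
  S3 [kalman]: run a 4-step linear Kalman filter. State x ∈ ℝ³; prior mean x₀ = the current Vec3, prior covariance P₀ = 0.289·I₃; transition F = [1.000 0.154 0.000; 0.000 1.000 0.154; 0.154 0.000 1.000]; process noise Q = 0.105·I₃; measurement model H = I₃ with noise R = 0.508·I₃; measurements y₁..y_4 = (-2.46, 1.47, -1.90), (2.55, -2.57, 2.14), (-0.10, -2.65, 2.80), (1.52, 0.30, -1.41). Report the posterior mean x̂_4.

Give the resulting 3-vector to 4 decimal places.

result = (0.3840, -0.6297, 0.3156)

source (fourbar_fk): coupler pose = R=[0.9500 -0.3122 0.0000; 0.3122 0.9500 0.0000; 0.0000 0.0000 1.0000], t=(-0.2654, 0.7335, 0.0000)
after S1 (compose_se3): R=[0.6215 -0.1086 0.7758; -0.6596 0.4617 0.5930; -0.4227 -0.8803 0.2153], t=(-1.3291, 1.3553, 1.2134)
after S2 (triangulate): (-0.7900, -0.5142, 0.1621)
after S3 (kf_track): (0.3840, -0.6297, 0.3156)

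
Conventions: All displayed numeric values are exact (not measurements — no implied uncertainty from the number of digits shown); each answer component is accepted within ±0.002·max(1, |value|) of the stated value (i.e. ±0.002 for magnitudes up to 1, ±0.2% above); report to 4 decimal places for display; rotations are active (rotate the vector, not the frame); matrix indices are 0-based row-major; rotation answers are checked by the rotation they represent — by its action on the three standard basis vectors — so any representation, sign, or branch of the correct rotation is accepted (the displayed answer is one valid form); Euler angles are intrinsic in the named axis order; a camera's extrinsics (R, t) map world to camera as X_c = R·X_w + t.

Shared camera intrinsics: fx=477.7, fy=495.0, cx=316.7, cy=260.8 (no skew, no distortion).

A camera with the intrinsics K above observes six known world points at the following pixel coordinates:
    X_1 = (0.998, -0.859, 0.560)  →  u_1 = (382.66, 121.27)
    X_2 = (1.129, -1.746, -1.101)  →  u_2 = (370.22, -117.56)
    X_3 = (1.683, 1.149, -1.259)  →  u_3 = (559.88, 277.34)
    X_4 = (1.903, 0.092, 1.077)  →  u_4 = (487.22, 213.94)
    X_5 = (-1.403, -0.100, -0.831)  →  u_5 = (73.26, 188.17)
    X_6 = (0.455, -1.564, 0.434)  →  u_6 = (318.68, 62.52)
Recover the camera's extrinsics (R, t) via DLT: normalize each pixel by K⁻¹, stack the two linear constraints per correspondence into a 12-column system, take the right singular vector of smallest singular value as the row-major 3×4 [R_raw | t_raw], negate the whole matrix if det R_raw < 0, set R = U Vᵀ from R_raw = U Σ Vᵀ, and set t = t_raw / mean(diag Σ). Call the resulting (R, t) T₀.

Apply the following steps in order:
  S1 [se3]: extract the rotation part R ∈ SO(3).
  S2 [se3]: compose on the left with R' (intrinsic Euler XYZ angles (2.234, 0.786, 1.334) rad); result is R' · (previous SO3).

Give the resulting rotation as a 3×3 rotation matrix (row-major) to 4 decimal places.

source (pnp_recover): camera pose = R=[0.9759 0.1228 0.1806; -0.1613 0.9628 0.2167; -0.1473 -0.2406 0.9594], t=(-0.3099, -0.4801, 4.1803)
after S1 (rot_of_se3): [0.9759 0.1228 0.1806; -0.1613 0.9628 0.2167; -0.1473 -0.2406 0.9594]
after S2 (compose_so3): [0.1684 -0.8113 0.5599; -0.2636 -0.5844 -0.7675; 0.9498 -0.0184 -0.3123]

rotation (matrix) = ((0.1684, -0.8113, 0.5599), (-0.2636, -0.5844, -0.7675), (0.9498, -0.0184, -0.3123))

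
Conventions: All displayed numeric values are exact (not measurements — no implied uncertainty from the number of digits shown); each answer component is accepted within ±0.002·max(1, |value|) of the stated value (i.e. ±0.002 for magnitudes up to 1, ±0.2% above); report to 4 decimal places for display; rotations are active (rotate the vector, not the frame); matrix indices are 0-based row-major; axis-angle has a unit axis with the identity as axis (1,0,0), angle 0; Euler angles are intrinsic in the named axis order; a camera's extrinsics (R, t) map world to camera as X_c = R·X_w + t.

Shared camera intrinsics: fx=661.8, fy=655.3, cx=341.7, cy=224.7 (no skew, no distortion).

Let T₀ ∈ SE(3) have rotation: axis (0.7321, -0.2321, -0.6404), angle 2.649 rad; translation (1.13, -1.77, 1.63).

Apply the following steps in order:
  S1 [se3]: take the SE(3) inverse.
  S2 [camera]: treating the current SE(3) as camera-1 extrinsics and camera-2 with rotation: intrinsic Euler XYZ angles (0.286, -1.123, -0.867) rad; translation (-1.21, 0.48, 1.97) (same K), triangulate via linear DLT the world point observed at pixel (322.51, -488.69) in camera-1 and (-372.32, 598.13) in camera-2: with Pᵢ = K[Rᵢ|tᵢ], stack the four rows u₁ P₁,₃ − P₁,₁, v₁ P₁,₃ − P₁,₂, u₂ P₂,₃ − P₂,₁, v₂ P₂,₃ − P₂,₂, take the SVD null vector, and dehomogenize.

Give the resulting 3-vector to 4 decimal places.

after S1 (invert_se3): R=[0.1272 -0.6225 -0.7722; -0.0168 -0.7797 0.6259; -0.9917 -0.0667 -0.1096], t=(0.0131, -2.3814, 1.1813)
after S2 (triangulate): (-0.6490, -0.3131, 0.2308)

result = (-0.6490, -0.3131, 0.2308)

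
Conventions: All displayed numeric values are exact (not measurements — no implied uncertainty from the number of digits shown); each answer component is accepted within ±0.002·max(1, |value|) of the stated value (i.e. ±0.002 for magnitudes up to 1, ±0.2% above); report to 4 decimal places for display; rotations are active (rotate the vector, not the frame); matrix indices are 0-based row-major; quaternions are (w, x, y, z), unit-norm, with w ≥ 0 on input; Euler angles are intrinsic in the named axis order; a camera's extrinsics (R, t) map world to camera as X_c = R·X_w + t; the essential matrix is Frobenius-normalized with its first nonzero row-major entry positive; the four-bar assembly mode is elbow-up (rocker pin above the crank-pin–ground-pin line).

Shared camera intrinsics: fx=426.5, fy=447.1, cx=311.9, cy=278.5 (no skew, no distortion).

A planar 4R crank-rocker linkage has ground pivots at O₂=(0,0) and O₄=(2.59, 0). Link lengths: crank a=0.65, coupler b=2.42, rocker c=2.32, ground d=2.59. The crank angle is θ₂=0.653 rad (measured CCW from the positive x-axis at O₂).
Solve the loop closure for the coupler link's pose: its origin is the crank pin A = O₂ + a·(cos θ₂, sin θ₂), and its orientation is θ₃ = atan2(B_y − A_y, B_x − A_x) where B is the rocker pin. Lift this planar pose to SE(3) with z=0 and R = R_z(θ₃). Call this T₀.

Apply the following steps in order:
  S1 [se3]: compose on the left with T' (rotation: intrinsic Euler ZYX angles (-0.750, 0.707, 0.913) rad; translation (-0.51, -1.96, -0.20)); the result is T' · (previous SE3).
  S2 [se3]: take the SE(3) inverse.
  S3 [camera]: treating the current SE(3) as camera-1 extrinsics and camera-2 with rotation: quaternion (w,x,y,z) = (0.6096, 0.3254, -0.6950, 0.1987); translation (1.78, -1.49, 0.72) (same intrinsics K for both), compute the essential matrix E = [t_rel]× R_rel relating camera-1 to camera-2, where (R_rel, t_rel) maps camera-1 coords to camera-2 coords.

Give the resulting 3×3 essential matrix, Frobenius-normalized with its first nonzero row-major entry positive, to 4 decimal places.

matrix = [0.3615 -0.0378 -0.2694; 0.4817 0.0744 -0.2574; 0.1829 0.5789 0.3505]

source (fourbar_fk): coupler pose = R=[0.6379 -0.7701 0.0000; 0.7701 0.6379 0.0000; 0.0000 0.0000 1.0000], t=(0.5163, 0.3949, 0.0000)
after S1 (compose_se3): R=[0.9655 0.0773 -0.2488; -0.2559 0.4610 -0.8497; 0.0490 0.8840 0.4648], t=(0.0903, -2.1893, -0.2977)
after S2 (invert_se3): R=[0.9655 -0.2559 0.0490; 0.0773 0.4610 0.8840; -0.2488 -0.8497 0.4648], t=(-0.6329, 1.2654, -1.6994)
after S3 (essential): [0.3615 -0.0378 -0.2694; 0.4817 0.0744 -0.2574; 0.1829 0.5789 0.3505]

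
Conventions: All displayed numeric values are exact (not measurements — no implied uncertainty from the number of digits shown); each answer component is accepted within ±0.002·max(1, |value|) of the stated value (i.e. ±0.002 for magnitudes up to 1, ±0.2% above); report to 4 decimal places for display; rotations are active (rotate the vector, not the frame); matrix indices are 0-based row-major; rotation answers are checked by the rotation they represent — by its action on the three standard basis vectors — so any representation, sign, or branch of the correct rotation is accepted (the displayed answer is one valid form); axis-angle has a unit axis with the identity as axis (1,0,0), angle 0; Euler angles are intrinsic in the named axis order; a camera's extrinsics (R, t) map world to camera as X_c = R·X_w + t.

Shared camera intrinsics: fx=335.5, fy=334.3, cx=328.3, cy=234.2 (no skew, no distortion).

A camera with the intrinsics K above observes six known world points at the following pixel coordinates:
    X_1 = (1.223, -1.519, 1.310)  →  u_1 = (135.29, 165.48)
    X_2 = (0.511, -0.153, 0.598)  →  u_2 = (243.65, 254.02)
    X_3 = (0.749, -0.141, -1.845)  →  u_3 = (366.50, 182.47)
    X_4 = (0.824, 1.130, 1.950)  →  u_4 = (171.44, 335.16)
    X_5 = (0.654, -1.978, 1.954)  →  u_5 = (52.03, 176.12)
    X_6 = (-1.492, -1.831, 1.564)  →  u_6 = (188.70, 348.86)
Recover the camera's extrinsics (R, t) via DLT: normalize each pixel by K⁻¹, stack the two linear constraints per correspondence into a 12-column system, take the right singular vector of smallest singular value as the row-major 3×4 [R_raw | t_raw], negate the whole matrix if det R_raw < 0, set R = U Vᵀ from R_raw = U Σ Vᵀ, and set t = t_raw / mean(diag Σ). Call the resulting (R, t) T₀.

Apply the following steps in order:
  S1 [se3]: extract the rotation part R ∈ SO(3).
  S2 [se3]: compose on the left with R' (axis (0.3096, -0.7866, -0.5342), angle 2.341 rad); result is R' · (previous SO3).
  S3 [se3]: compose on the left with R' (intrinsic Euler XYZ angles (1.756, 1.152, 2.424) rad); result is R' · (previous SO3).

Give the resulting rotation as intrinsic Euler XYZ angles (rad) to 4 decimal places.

source (pnp_recover): camera pose = R=[-0.5882 0.0136 -0.8086; -0.5720 0.6999 0.4278; 0.5718 0.7141 -0.4039], t=(-0.3899, 0.4200, 4.7201)
after S1 (rot_of_se3): [-0.5882 0.0136 -0.8086; -0.5720 0.6999 0.4278; 0.5718 0.7141 -0.4039]
after S2 (compose_so3): [-0.1524 -0.6315 0.7602; 0.5469 0.5868 0.5971; -0.8232 0.5068 0.2560]
after S3 (compose_so3): [-0.8516 0.4996 -0.1588; 0.2036 0.0361 -0.9784; -0.4830 -0.8655 -0.1324]

rotation (euler_xyz) = (1.7053, -0.1594, -2.6111)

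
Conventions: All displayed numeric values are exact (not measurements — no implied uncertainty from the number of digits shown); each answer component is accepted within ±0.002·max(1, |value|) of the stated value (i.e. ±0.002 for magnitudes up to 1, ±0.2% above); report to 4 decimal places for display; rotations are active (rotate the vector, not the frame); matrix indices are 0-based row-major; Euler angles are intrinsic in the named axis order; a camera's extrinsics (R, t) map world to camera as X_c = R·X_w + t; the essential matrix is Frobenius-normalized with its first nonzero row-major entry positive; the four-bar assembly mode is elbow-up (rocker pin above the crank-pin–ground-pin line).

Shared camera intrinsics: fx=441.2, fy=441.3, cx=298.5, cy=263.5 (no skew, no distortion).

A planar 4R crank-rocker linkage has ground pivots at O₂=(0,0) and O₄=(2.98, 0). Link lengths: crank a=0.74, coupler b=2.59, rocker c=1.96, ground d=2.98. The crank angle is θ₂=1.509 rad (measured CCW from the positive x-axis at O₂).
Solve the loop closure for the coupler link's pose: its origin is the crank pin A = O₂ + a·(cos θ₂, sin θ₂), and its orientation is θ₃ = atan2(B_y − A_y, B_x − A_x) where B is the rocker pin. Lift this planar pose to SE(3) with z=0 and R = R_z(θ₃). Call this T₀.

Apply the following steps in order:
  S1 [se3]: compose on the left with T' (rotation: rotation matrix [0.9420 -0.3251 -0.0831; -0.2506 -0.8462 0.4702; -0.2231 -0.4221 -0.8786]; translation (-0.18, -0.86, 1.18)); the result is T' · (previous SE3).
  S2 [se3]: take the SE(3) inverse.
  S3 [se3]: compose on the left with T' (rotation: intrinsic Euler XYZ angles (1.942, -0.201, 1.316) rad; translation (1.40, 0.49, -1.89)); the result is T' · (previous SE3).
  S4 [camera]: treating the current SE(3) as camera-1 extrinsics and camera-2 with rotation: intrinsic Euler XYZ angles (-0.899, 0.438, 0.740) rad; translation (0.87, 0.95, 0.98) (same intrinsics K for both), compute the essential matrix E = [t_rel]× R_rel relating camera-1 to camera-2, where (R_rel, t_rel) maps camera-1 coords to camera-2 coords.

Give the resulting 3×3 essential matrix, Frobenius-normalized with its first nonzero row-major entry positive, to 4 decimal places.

matrix = [0.1232 0.4604 -0.2914; -0.4756 0.1842 -0.3764; -0.4378 -0.3068 0.0181]

source (fourbar_fk): coupler pose = R=[0.9004 -0.4350 0.0000; 0.4350 0.9004 0.0000; 0.0000 0.0000 1.0000], t=(0.0457, 0.7386, 0.0000)
after S1 (compose_se3): R=[0.7068 -0.7025 -0.0831; -0.5937 -0.6530 0.4702; -0.3846 -0.2830 -0.8786], t=(-0.3771, -1.4965, 0.8580)
after S2 (invert_se3): R=[0.7068 -0.5937 -0.3846; -0.7025 -0.6530 -0.2830; -0.0831 0.4702 -0.8786], t=(-0.2920, -0.9992, 1.4262)
after S3 (compose_se3): R=[0.8573 0.3787 0.3488; -0.2677 -0.2510 0.9303; 0.4398 -0.8909 -0.1138], t=(1.9906, -0.7847, -2.9597)
after S4 (essential): [0.1232 0.4604 -0.2914; -0.4756 0.1842 -0.3764; -0.4378 -0.3068 0.0181]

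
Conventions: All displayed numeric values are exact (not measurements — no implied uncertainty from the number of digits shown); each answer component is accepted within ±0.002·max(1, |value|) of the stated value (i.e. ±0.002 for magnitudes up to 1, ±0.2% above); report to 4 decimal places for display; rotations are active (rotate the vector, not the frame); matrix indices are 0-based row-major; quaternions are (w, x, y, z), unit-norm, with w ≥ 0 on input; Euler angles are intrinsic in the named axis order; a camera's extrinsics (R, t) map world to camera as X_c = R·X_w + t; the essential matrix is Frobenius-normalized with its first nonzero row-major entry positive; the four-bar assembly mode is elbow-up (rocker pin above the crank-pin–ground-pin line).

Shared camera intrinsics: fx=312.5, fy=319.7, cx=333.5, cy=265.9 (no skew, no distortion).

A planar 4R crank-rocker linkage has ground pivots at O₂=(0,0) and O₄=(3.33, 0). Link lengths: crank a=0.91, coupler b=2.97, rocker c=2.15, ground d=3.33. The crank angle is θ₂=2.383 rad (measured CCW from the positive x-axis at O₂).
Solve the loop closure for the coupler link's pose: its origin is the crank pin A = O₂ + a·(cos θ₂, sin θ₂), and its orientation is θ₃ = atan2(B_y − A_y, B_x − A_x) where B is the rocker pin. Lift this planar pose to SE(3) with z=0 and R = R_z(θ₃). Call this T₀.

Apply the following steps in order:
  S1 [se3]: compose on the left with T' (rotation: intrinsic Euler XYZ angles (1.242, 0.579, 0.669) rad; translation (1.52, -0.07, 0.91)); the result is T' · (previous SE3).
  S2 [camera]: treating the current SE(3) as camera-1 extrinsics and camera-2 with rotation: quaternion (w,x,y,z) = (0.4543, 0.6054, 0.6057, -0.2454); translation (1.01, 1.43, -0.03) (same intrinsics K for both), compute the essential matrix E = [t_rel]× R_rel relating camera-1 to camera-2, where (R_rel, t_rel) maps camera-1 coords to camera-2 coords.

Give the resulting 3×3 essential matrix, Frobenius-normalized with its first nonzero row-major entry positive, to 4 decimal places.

source (fourbar_fk): coupler pose = R=[0.9250 -0.3799 0.0000; 0.3799 0.9250 0.0000; 0.0000 0.0000 1.0000], t=(-0.6605, 0.6260, 0.0000)
after S1 (compose_se3): R=[0.4102 -0.7296 0.5472; 0.5353 -0.2932 -0.7922; 0.7384 0.6178 0.2703], t=(0.7614, -0.5131, 1.1472)
after S2 (essential): [0.3360 0.4265 0.4428; 0.1089 0.1335 -0.3396; -0.2630 -0.3262 0.4342]

matrix = [0.3360 0.4265 0.4428; 0.1089 0.1335 -0.3396; -0.2630 -0.3262 0.4342]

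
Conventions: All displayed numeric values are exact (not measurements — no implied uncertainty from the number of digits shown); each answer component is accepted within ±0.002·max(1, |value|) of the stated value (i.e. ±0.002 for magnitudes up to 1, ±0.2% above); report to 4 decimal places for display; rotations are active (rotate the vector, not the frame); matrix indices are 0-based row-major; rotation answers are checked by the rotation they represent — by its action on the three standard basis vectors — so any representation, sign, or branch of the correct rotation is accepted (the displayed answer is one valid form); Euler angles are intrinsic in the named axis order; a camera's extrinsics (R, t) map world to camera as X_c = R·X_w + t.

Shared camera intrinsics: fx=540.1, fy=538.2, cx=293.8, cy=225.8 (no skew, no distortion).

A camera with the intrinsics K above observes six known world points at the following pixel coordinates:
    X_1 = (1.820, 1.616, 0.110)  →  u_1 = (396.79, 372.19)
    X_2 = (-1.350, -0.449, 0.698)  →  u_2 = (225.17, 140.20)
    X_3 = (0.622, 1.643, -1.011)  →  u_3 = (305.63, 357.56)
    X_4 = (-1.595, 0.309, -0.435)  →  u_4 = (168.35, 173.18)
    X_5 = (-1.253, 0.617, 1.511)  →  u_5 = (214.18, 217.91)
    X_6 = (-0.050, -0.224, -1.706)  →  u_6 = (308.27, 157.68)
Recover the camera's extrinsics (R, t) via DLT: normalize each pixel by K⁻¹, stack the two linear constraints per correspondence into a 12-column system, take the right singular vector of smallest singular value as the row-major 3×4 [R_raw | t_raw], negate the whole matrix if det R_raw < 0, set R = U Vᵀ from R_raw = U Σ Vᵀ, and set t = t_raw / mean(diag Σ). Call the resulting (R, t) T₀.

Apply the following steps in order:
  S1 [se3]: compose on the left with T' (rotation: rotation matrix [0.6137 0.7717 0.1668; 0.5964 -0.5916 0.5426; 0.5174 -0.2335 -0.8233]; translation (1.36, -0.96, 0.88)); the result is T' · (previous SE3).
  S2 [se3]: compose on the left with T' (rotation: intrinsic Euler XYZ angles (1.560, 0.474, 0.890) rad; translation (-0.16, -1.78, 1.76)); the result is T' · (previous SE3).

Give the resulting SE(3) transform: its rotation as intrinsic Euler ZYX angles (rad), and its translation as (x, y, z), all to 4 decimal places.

source (pnp_recover): camera pose = R=[0.9361 -0.3511 0.0216; 0.3499 0.9356 0.0465; -0.0365 -0.0360 0.9987], t=(0.1400, -0.3300, 6.7208)
after S1 (compose_se3): R=[0.8384 0.5006 0.2157; 0.3315 -0.7824 0.5272; 0.4327 -0.3705 -0.8219], t=(2.3124, 2.9652, -4.5035)
after S2 (compose_se3): R=[0.4378 0.6521 -0.6189; -0.2524 0.7498 0.6116; 0.8629 -0.1116 0.4929], t=(-2.9708, 1.8789, 5.3839)

rotation (euler_zyx) = (-0.5229, -1.0410, -0.2226), translation = (-2.9708, 1.8789, 5.3839)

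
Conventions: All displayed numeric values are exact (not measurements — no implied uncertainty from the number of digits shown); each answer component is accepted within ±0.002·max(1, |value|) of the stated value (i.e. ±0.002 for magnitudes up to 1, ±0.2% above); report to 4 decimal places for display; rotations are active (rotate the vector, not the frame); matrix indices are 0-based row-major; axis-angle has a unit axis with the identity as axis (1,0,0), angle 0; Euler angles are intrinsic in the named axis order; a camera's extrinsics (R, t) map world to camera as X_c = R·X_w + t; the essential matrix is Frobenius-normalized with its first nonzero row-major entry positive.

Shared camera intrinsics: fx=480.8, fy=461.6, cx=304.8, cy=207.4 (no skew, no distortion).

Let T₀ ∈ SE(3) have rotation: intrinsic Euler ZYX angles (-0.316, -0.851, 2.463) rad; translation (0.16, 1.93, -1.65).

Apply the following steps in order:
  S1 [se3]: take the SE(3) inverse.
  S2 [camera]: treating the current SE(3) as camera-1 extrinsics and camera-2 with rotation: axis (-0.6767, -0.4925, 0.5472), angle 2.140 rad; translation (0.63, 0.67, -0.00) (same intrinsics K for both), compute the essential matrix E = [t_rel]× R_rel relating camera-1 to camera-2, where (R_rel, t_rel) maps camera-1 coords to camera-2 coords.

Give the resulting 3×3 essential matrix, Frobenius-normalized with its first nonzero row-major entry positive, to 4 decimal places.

matrix = [0.3256 -0.1775 0.2145; 0.2488 -0.1361 -0.6451; 0.4663 -0.2543 0.1946]

after S1 (invert_se3): R=[0.6266 -0.2049 0.7519; -0.6905 -0.5932 0.4138; 0.3613 -0.7785 -0.5132], t=(1.5358, 1.9382, 0.5980)
after S2 (essential): [0.3256 -0.1775 0.2145; 0.2488 -0.1361 -0.6451; 0.4663 -0.2543 0.1946]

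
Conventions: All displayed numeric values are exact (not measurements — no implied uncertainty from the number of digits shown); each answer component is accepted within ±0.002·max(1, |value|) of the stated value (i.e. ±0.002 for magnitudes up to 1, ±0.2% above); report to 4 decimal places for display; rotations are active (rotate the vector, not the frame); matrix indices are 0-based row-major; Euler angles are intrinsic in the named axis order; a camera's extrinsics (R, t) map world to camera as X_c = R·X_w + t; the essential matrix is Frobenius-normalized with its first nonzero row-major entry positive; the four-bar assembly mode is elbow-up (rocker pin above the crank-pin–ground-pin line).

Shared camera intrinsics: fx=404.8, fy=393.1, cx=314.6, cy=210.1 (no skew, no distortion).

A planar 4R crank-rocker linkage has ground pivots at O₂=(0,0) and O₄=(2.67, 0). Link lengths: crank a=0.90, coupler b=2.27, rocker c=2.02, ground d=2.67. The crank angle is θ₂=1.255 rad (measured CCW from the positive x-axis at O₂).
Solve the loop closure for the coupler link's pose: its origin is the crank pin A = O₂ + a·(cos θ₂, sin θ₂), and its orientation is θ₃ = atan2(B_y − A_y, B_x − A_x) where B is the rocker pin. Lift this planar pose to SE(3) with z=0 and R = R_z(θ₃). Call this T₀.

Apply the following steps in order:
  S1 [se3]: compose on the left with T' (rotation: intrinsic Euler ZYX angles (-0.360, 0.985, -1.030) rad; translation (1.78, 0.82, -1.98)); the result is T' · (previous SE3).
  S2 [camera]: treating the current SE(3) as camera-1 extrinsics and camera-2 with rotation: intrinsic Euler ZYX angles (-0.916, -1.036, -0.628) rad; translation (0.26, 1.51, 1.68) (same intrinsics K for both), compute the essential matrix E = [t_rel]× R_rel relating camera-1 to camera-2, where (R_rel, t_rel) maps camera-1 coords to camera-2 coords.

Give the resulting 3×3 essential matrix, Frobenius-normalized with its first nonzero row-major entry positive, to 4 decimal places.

source (fourbar_fk): coupler pose = R=[0.8695 -0.4939 0.0000; 0.4939 0.8695 0.0000; 0.0000 0.0000 1.0000], t=(0.2795, 0.8555, 0.0000)
after S1 (compose_se3): R=[0.2093 -0.6792 0.7035; 0.1929 0.7340 0.6512; -0.9586 -0.0006 0.2846], t=(1.5078, 1.3930, -2.6184)
after S2 (essential): [0.5562 0.3679 -0.0617; 0.3997 -0.3031 -0.0321; 0.1619 -0.5221 -0.0043]

matrix = [0.5562 0.3679 -0.0617; 0.3997 -0.3031 -0.0321; 0.1619 -0.5221 -0.0043]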